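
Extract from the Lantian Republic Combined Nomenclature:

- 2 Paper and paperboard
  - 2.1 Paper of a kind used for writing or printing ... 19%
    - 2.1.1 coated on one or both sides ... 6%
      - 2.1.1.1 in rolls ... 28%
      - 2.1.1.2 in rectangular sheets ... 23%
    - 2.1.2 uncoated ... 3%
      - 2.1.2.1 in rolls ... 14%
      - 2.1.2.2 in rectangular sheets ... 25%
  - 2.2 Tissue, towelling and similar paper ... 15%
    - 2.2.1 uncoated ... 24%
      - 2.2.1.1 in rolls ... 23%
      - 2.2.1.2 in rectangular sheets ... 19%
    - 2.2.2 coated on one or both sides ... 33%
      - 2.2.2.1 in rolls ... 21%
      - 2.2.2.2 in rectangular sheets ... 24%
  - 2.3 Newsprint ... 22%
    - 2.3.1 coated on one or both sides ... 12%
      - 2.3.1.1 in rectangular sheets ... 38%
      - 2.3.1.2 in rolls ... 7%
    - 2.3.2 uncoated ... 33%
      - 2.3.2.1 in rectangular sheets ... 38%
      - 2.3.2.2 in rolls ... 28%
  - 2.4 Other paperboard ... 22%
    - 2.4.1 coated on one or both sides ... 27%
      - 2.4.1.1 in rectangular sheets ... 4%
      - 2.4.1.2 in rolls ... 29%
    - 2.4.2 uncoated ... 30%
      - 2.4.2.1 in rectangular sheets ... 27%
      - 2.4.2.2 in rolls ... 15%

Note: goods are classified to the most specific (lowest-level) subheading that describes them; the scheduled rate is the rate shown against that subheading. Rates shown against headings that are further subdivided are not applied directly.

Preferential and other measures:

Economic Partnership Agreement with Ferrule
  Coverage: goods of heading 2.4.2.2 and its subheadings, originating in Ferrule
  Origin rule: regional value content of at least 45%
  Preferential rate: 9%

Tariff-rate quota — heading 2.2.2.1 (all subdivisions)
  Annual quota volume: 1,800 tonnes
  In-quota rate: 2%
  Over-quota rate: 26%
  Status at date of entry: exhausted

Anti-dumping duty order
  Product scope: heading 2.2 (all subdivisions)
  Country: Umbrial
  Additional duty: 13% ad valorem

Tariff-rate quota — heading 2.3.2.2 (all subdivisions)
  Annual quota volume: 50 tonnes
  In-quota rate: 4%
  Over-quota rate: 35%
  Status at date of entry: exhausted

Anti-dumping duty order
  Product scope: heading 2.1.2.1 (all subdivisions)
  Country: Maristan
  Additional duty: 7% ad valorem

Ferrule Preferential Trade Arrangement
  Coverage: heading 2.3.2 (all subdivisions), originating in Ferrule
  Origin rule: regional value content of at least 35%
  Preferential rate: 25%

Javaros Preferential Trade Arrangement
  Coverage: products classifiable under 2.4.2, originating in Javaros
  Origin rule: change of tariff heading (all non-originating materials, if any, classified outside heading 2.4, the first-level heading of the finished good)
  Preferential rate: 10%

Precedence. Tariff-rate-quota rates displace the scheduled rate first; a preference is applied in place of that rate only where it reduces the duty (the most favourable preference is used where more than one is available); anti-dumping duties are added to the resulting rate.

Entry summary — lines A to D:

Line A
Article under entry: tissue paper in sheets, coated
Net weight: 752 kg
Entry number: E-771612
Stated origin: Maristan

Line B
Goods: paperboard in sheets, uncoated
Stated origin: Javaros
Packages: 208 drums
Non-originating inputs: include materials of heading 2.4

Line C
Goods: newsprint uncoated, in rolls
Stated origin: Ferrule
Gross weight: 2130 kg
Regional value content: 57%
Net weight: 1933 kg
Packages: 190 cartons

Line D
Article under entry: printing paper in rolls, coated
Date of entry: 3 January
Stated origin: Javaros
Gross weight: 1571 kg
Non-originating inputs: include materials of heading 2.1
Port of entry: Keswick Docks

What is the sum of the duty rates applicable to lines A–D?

Line A: tissue paper → 2.2; coated → 2.2.2; in sheets → 2.2.2.2. Scheduled 24%. No special measure applies. → 24%.
Line B: paperboard → 2.4; uncoated → 2.4.2; in sheets → 2.4.2.1. Scheduled 27%. Javaros agreement on 2.4.2: CTH not met. → 27%.
Line C: newsprint → 2.3; uncoated → 2.3.2; in rolls → 2.3.2.2. Scheduled 28%. quota on 2.3.2.2 exhausted → over-quota 35%; Ferrule agreement on 2.4.2.2: 2.3.2.2 not covered; Ferrule agreement on 2.3.2: RVC ≥ 35% → 25% available; preferential 25%. → 25%.
Line D: printing paper → 2.1; coated → 2.1.1; in rolls → 2.1.1.1. Scheduled 28%. Javaros agreement on 2.4.2: 2.1.1.1 not covered. → 28%.
Sum: 24% + 27% + 25% + 28% = 104%.

104%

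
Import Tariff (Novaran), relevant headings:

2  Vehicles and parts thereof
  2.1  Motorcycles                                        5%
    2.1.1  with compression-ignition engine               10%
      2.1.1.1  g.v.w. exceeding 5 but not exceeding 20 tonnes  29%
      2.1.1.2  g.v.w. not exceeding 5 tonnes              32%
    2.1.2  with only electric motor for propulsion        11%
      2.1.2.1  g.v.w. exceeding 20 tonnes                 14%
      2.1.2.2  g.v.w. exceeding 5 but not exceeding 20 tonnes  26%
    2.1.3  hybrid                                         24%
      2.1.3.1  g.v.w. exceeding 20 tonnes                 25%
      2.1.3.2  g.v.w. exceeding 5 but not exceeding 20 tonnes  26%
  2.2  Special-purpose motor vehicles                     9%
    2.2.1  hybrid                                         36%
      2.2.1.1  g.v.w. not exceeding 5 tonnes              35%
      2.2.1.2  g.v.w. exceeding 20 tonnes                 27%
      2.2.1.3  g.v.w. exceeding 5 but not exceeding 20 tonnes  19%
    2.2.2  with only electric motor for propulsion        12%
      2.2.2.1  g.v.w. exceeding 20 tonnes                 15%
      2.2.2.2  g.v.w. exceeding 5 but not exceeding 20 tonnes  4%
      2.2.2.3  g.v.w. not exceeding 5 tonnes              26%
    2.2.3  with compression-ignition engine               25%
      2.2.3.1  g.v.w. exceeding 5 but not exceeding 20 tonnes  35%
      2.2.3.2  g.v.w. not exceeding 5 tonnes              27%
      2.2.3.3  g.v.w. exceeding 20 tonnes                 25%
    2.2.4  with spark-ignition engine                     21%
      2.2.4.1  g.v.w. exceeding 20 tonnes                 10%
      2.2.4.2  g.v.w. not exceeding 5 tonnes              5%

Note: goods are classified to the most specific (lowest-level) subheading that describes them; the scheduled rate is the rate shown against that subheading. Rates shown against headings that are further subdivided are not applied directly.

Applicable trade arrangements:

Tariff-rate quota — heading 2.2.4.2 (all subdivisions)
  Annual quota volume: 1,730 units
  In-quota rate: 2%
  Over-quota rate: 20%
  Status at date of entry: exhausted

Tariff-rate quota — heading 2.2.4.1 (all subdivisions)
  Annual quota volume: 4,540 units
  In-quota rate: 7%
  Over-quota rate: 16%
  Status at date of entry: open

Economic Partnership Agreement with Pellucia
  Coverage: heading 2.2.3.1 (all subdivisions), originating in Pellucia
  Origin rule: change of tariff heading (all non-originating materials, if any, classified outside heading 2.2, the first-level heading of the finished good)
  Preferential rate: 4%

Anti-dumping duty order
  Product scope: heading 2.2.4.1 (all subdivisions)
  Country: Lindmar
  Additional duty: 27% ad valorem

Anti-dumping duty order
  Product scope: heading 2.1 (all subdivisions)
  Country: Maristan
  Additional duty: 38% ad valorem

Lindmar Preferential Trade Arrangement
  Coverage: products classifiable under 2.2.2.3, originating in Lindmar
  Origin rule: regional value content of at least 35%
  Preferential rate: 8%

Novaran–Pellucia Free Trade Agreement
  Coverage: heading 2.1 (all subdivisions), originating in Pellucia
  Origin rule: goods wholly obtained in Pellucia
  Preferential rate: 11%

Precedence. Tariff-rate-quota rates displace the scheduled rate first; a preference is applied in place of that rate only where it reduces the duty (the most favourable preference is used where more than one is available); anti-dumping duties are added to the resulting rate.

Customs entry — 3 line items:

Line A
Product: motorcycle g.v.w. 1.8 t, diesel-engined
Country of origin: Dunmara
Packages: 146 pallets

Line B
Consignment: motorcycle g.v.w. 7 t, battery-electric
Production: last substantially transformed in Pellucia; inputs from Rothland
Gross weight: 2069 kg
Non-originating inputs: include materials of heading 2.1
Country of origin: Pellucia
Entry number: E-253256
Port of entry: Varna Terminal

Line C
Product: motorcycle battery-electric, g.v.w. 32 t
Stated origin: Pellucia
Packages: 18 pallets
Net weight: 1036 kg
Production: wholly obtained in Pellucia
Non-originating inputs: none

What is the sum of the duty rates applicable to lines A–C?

Line A: motorcycle → 2.1; diesel-engined → 2.1.1; g.v.w. 1.8 t → 2.1.1.2. Scheduled 32%. No special measure applies. → 32%.
Line B: motorcycle → 2.1; battery-electric → 2.1.2; g.v.w. 7 t → 2.1.2.2. Scheduled 26%. Pellucia agreement on 2.2.3.1: 2.1.2.2 not covered; Pellucia agreement on 2.1: not wholly obtained. → 26%.
Line C: motorcycle → 2.1; battery-electric → 2.1.2; g.v.w. 32 t → 2.1.2.1. Scheduled 14%. Pellucia agreement on 2.2.3.1: 2.1.2.1 not covered; Pellucia agreement on 2.1: wholly obtained → 11% available; preferential 11%. → 11%.
Sum: 32% + 26% + 11% = 69%.

69%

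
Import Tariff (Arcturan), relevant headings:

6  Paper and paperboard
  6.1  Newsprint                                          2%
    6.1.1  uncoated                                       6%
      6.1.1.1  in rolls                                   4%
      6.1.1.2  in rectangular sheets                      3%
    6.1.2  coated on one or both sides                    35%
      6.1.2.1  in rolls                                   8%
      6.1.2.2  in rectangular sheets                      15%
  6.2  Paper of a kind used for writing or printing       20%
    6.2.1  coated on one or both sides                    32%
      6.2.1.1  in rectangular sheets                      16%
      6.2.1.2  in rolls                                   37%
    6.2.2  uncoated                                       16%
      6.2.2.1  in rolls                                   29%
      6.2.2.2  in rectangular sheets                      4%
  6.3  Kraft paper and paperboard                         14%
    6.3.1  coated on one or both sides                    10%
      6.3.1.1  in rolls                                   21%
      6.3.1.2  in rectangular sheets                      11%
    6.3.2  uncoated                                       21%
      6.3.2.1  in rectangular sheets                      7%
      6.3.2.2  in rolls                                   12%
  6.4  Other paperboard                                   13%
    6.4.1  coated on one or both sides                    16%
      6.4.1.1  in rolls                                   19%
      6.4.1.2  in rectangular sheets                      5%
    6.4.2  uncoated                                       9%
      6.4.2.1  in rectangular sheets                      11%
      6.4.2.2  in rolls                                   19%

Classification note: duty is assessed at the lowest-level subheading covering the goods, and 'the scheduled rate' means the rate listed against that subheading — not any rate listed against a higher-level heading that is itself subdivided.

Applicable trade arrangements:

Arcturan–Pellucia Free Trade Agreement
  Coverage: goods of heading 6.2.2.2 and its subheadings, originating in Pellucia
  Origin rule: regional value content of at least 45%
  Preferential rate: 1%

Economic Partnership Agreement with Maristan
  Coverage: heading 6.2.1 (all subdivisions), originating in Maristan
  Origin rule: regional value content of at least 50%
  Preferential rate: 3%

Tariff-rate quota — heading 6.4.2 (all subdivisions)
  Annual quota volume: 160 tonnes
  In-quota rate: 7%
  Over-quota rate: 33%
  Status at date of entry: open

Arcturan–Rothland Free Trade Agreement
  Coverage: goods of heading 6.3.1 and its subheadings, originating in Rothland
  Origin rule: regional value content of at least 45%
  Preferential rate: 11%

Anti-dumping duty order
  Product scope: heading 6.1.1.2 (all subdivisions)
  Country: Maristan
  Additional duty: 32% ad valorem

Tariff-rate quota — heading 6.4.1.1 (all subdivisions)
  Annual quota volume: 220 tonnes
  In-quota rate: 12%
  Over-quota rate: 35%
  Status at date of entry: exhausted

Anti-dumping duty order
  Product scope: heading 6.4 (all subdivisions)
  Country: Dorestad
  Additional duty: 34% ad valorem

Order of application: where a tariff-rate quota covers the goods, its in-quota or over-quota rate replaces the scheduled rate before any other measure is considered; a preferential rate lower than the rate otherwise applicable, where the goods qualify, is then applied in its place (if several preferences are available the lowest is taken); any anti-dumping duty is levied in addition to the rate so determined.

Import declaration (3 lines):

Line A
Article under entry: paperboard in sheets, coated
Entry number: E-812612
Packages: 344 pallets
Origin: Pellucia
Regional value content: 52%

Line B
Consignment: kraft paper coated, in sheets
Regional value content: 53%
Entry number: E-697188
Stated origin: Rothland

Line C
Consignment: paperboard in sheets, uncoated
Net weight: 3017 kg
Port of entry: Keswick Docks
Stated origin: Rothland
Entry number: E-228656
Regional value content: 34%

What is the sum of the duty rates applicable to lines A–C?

Line A: paperboard → 6.4; coated → 6.4.1; in sheets → 6.4.1.2. Scheduled 5%. Pellucia agreement on 6.2.2.2: 6.4.1.2 not covered. → 5%.
Line B: kraft paper → 6.3; coated → 6.3.1; in sheets → 6.3.1.2. Scheduled 11%. Rothland agreement on 6.3.1: RVC ≥ 45% → 11% available; preference 11% not lower than 11% → no reduction. → 11%.
Line C: paperboard → 6.4; uncoated → 6.4.2; in sheets → 6.4.2.1. Scheduled 11%. quota on 6.4.2 open → in-quota 7%; Rothland agreement on 6.3.1: 6.4.2.1 not covered. → 7%.
Sum: 5% + 11% + 7% = 23%.

23%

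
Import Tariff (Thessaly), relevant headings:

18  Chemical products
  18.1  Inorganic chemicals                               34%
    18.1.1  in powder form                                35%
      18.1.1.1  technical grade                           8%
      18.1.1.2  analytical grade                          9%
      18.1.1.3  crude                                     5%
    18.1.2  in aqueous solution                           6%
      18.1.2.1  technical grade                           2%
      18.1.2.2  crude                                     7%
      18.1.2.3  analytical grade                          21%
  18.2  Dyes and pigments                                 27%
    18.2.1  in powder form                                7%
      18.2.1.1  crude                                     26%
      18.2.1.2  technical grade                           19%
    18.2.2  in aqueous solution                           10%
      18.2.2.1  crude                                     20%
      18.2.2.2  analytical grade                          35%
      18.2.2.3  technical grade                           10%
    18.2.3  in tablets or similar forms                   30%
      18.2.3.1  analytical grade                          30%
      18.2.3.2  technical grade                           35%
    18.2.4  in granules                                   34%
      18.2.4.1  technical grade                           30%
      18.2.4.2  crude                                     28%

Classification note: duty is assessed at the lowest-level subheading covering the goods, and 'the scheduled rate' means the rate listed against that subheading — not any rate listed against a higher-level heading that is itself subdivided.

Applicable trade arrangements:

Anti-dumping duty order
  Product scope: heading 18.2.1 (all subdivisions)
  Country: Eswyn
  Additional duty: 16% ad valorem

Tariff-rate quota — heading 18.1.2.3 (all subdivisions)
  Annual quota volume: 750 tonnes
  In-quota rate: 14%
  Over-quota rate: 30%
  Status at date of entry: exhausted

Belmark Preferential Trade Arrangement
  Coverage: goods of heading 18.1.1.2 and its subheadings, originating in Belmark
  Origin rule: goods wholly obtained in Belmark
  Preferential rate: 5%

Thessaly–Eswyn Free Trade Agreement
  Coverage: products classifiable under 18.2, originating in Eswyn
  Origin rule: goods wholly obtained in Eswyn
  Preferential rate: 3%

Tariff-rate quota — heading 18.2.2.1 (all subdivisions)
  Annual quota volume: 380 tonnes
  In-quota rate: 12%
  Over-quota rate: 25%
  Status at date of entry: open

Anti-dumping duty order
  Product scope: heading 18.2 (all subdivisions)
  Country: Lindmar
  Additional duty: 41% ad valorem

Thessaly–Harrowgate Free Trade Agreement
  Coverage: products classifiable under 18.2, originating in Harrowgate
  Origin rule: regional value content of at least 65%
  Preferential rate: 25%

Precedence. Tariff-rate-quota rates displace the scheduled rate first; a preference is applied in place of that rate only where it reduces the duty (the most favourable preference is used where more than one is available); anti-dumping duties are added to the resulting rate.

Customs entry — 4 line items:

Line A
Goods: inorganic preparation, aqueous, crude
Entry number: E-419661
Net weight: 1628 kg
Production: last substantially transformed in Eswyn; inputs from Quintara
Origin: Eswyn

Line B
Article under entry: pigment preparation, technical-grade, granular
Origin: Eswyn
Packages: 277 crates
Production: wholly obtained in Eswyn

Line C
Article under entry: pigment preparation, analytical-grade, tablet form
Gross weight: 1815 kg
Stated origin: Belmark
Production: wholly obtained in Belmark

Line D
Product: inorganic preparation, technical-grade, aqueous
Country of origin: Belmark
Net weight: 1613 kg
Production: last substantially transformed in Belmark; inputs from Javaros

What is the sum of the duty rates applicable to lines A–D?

Line A: inorganic → 18.1; aqueous → 18.1.2; crude → 18.1.2.2. Scheduled 7%. Eswyn agreement on 18.2: 18.1.2.2 not covered. → 7%.
Line B: pigment → 18.2; granular → 18.2.4; technical-grade → 18.2.4.1. Scheduled 30%. Eswyn agreement on 18.2: wholly obtained → 3% available; preferential 3%. → 3%.
Line C: pigment → 18.2; tablet form → 18.2.3; analytical-grade → 18.2.3.1. Scheduled 30%. Belmark agreement on 18.1.1.2: 18.2.3.1 not covered. → 30%.
Line D: inorganic → 18.1; aqueous → 18.1.2; technical-grade → 18.1.2.1. Scheduled 2%. Belmark agreement on 18.1.1.2: 18.1.2.1 not covered. → 2%.
Sum: 7% + 3% + 30% + 2% = 42%.

42%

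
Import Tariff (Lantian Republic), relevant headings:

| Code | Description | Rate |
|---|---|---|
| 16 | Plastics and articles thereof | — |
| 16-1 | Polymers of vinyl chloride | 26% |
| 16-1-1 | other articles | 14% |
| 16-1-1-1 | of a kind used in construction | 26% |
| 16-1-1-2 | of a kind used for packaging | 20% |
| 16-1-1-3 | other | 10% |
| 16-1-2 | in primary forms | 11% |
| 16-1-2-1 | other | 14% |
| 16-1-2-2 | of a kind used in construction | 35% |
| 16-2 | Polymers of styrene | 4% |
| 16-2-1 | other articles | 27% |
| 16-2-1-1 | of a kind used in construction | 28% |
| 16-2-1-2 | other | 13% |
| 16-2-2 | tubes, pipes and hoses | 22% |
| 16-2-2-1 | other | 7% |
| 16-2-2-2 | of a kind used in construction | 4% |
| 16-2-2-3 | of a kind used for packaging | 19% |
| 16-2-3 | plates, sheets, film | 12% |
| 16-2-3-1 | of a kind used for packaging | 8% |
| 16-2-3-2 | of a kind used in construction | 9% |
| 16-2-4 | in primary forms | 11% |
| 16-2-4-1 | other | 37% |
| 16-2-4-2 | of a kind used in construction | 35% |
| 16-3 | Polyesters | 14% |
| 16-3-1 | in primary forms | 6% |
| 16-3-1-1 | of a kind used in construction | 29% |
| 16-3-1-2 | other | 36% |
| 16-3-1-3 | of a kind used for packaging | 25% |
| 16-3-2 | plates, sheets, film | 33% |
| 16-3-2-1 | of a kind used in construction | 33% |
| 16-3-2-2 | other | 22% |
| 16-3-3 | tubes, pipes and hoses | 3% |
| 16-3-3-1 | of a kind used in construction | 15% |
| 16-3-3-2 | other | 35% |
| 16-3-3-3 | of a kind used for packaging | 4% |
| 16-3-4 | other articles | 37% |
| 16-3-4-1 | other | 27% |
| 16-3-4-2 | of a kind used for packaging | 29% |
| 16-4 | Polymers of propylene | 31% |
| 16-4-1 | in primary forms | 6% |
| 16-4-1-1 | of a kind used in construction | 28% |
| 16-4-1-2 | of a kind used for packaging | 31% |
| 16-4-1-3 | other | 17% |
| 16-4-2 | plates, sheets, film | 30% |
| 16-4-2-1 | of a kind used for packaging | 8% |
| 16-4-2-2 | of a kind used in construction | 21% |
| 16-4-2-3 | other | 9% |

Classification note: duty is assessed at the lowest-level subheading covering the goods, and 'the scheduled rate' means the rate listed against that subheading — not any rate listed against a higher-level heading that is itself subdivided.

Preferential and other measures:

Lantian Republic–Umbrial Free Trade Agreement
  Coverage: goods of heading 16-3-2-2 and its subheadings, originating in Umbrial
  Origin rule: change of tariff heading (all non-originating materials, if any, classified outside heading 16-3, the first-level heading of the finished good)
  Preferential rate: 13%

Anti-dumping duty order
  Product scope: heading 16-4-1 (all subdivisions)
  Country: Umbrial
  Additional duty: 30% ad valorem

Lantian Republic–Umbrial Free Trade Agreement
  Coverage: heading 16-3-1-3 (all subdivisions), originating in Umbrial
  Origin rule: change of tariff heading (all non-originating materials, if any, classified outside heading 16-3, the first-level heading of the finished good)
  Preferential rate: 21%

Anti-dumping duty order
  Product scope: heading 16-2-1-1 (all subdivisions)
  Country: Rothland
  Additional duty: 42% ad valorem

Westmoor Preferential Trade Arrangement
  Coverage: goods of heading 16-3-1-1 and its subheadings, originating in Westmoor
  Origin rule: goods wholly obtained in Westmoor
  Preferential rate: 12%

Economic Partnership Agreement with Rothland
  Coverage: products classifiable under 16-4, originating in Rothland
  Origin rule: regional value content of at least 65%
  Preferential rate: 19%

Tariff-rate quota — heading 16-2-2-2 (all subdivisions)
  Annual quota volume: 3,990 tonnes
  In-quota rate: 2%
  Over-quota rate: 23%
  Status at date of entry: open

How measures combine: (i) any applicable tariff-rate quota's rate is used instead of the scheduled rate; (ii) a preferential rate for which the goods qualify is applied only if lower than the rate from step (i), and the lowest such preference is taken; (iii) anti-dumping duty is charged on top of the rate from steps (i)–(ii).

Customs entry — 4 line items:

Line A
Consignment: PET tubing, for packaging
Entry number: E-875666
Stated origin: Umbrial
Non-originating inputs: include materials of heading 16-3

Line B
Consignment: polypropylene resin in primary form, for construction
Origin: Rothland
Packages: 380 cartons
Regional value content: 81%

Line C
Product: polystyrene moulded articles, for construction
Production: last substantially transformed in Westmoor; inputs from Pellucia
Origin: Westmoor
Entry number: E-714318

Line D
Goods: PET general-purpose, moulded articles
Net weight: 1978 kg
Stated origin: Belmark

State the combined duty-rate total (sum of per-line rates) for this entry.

Line A: PET → 16-3; tubing → 16-3-3; for packaging → 16-3-3-3. Scheduled 4%. Umbrial agreement on 16-3-2-2: 16-3-3-3 not covered; Umbrial agreement on 16-3-1-3: 16-3-3-3 not covered. → 4%.
Line B: polypropylene → 16-4; resin in primary form → 16-4-1; for construction → 16-4-1-1. Scheduled 28%. Rothland agreement on 16-4: RVC ≥ 65% → 19% available; preferential 19%. → 19%.
Line C: polystyrene → 16-2; moulded articles → 16-2-1; for construction → 16-2-1-1. Scheduled 28%. Westmoor agreement on 16-3-1-1: 16-2-1-1 not covered. → 28%.
Line D: PET → 16-3; moulded articles → 16-3-4; general-purpose → 16-3-4-1. Scheduled 27%. No special measure applies. → 27%.
Sum: 4% + 19% + 28% + 27% = 78%.

78%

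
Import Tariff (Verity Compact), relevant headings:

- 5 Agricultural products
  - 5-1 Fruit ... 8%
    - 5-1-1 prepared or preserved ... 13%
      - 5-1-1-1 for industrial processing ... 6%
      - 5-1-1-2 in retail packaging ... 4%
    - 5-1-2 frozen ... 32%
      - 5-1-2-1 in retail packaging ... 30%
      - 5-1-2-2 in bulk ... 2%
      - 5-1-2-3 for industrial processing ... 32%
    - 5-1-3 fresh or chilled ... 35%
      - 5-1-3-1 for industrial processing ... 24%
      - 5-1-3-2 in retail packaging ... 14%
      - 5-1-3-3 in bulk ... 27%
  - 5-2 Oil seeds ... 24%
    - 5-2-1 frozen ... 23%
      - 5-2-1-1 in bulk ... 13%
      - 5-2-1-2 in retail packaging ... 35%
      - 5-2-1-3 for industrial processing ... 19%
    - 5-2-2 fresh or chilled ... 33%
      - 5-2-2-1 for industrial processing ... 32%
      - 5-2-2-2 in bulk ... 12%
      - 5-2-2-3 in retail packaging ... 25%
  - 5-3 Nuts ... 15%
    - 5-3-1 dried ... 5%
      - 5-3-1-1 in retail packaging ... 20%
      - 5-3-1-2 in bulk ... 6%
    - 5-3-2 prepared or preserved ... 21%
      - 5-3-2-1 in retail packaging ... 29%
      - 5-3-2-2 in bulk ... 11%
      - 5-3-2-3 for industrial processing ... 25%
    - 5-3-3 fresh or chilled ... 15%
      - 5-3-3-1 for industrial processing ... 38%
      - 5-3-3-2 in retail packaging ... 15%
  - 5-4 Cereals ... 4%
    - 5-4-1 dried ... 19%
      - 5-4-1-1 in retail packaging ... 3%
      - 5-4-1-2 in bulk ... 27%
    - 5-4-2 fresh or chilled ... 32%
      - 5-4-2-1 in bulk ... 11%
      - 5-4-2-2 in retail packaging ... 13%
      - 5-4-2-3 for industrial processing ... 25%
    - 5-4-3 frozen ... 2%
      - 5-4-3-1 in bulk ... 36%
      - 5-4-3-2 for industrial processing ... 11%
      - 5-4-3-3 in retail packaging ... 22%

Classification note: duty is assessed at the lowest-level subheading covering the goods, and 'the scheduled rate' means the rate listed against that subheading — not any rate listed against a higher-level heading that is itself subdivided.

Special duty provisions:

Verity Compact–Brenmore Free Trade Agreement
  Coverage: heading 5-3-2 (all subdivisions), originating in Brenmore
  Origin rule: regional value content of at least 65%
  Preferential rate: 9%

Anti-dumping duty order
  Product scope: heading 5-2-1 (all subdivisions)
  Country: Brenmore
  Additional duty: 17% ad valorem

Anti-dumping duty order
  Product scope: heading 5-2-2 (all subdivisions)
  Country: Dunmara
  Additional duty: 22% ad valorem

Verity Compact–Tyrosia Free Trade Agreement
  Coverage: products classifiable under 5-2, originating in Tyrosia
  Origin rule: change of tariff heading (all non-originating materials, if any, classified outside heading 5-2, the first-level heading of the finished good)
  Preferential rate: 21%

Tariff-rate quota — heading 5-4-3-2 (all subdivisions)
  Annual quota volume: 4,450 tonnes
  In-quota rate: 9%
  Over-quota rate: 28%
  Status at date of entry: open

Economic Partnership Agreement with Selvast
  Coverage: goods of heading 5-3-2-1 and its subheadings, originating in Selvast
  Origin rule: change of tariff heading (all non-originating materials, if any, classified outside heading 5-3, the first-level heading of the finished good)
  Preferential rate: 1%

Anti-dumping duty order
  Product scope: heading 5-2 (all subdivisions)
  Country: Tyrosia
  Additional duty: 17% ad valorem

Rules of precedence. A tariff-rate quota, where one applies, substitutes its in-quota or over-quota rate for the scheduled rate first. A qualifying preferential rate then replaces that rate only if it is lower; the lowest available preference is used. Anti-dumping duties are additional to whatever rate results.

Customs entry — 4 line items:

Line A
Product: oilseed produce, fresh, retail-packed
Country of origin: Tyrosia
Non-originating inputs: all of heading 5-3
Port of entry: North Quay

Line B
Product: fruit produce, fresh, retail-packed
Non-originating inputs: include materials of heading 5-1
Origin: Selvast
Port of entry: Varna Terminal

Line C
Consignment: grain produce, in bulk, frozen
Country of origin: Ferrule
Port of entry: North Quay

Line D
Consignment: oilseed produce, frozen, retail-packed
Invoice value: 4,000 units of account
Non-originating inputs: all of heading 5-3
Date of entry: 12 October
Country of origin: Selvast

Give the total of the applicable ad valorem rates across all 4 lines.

Line A: oilseed → 5-2; fresh → 5-2-2; retail-packed → 5-2-2-3. Scheduled 25%. Tyrosia agreement on 5-2: CTH met → 21% available; preferential 21%; anti-dumping (Tyrosia, 5-2): +17%; total 21% + 17% = 38%. → 38%.
Line B: fruit → 5-1; fresh → 5-1-3; retail-packed → 5-1-3-2. Scheduled 14%. Selvast agreement on 5-3-2-1: 5-1-3-2 not covered. → 14%.
Line C: grain → 5-4; frozen → 5-4-3; in bulk → 5-4-3-1. Scheduled 36%. No special measure applies. → 36%.
Line D: oilseed → 5-2; frozen → 5-2-1; retail-packed → 5-2-1-2. Scheduled 35%. Selvast agreement on 5-3-2-1: 5-2-1-2 not covered. → 35%.
Sum: 38% + 14% + 36% + 35% = 123%.

123%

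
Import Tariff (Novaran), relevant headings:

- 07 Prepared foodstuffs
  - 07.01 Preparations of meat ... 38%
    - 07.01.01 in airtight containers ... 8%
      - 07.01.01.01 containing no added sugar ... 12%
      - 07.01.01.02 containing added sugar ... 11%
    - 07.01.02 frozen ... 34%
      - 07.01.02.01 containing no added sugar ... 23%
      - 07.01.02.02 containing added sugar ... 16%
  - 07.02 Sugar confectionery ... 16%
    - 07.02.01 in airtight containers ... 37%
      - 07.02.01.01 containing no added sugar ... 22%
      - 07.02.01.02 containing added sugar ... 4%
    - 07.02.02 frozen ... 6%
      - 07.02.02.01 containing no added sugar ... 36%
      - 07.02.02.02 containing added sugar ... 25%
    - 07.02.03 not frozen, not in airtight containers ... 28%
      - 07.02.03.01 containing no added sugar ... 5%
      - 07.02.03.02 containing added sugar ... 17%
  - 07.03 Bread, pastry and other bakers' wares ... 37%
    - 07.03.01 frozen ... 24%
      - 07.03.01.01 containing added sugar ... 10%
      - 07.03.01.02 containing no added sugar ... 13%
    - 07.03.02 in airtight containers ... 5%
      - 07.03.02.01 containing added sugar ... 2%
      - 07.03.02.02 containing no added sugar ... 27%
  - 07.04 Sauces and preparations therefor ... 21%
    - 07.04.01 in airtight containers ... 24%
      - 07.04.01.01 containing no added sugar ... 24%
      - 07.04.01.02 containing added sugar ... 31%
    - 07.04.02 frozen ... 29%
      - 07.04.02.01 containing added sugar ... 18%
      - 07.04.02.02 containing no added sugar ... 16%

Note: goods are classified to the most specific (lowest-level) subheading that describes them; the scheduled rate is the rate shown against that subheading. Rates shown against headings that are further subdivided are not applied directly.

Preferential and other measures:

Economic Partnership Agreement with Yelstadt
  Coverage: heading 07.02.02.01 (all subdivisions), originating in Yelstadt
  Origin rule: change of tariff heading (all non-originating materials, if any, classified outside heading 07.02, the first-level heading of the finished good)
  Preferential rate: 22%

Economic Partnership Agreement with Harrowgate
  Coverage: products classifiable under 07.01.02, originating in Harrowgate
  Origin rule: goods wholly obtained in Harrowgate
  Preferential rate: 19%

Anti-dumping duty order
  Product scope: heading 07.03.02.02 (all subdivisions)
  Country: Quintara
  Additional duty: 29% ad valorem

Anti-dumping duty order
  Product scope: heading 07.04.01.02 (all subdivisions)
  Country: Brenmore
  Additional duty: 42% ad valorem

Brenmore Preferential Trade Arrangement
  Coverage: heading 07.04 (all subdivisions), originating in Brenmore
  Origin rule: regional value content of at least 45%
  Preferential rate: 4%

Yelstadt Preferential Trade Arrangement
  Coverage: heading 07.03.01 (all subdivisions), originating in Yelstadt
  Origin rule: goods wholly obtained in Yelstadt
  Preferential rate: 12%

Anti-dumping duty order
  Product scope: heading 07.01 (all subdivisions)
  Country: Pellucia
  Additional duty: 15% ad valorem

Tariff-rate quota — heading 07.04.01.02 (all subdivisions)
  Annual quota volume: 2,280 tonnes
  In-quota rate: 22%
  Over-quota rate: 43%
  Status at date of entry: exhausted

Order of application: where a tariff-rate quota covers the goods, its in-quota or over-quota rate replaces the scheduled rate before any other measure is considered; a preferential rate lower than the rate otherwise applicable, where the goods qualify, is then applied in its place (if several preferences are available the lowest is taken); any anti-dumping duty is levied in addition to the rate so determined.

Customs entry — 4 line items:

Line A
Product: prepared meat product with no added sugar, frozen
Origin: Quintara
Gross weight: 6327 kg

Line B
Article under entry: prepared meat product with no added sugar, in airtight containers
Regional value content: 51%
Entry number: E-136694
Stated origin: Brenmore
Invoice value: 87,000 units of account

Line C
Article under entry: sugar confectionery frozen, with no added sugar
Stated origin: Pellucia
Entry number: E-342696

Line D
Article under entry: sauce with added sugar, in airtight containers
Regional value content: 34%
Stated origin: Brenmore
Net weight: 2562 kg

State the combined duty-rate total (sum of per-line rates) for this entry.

Line A: prepared meat product → 07.01; frozen → 07.01.02; with no added sugar → 07.01.02.01. Scheduled 23%. No special measure applies. → 23%.
Line B: prepared meat product → 07.01; in airtight containers → 07.01.01; with no added sugar → 07.01.01.01. Scheduled 12%. Brenmore agreement on 07.04: 07.01.01.01 not covered. → 12%.
Line C: sugar confectionery → 07.02; frozen → 07.02.02; with no added sugar → 07.02.02.01. Scheduled 36%. No special measure applies. → 36%.
Line D: sauce → 07.04; in airtight containers → 07.04.01; with added sugar → 07.04.01.02. Scheduled 31%. quota on 07.04.01.02 exhausted → over-quota 43%; Brenmore agreement on 07.04: RVC < 45%; anti-dumping (Brenmore, 07.04.01.02): +42%; total 43% + 42% = 85%. → 85%.
Sum: 23% + 12% + 36% + 85% = 156%.

156%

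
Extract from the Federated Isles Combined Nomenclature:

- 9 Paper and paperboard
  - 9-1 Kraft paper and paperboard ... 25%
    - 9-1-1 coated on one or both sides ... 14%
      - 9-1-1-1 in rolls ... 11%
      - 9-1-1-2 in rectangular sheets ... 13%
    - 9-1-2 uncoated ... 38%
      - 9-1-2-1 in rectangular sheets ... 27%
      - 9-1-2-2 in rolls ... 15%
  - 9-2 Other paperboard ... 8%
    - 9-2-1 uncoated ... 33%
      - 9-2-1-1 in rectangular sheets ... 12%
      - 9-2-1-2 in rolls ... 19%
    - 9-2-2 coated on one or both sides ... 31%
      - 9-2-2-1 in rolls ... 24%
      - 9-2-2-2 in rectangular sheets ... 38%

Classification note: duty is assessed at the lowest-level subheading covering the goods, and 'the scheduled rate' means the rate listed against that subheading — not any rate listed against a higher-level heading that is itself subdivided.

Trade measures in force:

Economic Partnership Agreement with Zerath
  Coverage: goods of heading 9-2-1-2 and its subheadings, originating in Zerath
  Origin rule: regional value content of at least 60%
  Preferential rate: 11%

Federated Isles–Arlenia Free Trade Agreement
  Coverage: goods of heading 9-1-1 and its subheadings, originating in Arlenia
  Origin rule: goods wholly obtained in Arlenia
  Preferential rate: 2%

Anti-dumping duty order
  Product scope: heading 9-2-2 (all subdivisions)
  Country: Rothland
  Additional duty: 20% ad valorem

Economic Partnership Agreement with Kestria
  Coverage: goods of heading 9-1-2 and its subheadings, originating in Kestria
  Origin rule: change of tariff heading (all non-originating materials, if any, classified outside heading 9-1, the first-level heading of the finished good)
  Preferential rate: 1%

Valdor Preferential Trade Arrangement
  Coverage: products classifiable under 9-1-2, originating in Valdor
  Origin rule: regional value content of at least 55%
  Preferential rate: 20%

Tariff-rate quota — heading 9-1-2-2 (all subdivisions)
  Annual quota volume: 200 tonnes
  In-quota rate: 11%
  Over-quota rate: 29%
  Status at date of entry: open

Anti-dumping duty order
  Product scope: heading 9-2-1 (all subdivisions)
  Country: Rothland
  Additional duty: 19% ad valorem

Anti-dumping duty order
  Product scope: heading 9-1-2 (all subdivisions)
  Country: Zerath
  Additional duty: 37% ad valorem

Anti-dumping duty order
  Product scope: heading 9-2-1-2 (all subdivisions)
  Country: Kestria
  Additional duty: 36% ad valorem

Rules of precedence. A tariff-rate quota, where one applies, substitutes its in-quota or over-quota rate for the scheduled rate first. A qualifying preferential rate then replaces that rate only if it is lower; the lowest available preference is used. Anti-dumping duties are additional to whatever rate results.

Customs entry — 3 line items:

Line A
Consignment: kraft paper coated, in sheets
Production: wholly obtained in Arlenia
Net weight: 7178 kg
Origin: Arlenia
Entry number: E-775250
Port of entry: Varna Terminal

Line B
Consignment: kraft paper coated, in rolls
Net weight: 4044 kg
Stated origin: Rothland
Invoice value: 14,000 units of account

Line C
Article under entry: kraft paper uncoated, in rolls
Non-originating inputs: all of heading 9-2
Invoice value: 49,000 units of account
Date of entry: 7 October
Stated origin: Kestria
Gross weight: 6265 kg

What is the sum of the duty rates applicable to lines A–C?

14%

Line A: kraft paper → 9-1; coated → 9-1-1; in sheets → 9-1-1-2. Scheduled 13%. Arlenia agreement on 9-1-1: wholly obtained → 2% available; preferential 2%. → 2%.
Line B: kraft paper → 9-1; coated → 9-1-1; in rolls → 9-1-1-1. Scheduled 11%. No special measure applies. → 11%.
Line C: kraft paper → 9-1; uncoated → 9-1-2; in rolls → 9-1-2-2. Scheduled 15%. quota on 9-1-2-2 open → in-quota 11%; Kestria agreement on 9-1-2: CTH met → 1% available; preferential 1%. → 1%.
Sum: 2% + 11% + 1% = 14%.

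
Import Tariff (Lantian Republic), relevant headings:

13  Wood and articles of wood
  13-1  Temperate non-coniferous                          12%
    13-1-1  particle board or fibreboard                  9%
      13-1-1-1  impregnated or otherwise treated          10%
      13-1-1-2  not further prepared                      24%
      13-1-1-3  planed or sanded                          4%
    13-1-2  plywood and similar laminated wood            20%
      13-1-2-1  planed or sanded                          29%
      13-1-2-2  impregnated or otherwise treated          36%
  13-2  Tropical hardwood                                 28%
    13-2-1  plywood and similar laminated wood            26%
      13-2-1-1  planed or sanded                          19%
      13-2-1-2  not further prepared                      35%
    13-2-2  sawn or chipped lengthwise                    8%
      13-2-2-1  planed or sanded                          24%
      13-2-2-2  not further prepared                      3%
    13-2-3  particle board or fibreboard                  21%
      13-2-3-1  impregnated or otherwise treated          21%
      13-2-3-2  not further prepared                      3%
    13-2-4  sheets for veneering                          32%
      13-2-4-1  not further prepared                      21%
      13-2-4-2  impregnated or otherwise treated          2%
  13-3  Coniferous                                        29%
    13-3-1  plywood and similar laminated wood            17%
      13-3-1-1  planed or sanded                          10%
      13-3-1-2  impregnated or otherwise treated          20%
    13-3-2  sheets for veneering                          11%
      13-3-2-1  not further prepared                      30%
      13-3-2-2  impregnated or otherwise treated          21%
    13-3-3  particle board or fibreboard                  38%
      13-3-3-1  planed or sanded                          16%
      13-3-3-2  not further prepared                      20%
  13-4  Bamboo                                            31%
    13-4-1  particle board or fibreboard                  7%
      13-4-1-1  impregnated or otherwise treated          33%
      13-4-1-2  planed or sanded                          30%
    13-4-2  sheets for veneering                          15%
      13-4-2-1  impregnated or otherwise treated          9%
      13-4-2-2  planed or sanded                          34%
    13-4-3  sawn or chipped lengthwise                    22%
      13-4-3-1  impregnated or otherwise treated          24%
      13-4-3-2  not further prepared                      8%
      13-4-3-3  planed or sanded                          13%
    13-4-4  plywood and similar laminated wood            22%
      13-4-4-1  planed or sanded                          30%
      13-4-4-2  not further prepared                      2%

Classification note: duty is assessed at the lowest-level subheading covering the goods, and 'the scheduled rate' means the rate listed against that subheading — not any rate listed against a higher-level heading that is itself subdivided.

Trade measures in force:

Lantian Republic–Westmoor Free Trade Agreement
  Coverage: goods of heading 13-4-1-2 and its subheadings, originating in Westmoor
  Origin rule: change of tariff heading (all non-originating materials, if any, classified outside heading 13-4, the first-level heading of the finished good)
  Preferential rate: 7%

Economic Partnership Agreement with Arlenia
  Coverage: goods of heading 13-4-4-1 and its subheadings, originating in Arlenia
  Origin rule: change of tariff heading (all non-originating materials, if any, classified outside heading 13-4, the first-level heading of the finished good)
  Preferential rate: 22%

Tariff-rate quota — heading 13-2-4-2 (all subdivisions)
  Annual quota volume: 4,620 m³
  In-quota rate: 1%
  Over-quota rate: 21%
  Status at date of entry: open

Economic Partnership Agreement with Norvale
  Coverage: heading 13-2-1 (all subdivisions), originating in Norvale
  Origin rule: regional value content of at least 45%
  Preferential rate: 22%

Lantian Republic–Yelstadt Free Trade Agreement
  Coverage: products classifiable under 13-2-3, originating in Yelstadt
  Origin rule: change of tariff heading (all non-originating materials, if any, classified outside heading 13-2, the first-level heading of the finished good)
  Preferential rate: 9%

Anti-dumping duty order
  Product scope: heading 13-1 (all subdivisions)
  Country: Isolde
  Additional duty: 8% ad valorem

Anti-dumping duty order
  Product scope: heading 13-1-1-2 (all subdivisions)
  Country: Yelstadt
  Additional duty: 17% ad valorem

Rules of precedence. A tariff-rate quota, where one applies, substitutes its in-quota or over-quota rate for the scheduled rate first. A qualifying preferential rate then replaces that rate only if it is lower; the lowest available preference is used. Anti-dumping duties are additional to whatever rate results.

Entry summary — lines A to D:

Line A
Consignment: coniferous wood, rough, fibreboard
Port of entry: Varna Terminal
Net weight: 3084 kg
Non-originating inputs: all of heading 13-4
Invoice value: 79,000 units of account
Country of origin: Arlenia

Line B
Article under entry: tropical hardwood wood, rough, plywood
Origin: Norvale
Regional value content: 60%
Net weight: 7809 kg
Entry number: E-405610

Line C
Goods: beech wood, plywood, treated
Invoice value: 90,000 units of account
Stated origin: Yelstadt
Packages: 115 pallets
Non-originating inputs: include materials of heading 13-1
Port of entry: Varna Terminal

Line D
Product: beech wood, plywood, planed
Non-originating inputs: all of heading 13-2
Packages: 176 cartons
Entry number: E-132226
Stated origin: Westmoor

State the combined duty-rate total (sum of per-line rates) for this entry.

Line A: coniferous → 13-3; fibreboard → 13-3-3; rough → 13-3-3-2. Scheduled 20%. Arlenia agreement on 13-4-4-1: 13-3-3-2 not covered. → 20%.
Line B: tropical hardwood → 13-2; plywood → 13-2-1; rough → 13-2-1-2. Scheduled 35%. Norvale agreement on 13-2-1: RVC ≥ 45% → 22% available; preferential 22%. → 22%.
Line C: beech → 13-1; plywood → 13-1-2; treated → 13-1-2-2. Scheduled 36%. Yelstadt agreement on 13-2-3: 13-1-2-2 not covered. → 36%.
Line D: beech → 13-1; plywood → 13-1-2; planed → 13-1-2-1. Scheduled 29%. Westmoor agreement on 13-4-1-2: 13-1-2-1 not covered. → 29%.
Sum: 20% + 22% + 36% + 29% = 107%.

107%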